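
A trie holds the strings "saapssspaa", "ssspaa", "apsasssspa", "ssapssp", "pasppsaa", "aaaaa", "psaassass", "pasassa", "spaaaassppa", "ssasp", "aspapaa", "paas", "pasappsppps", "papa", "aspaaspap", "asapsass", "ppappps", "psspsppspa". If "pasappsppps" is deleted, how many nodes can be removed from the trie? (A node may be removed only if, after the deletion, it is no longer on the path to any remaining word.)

7

Walk "pasappsppps" from the leaf back toward the root, removing each node that no remaining word uses.
The suffix "ppsppps" (7 nodes) is used only by "pasappsppps"; the node for "pasa" still has the child "s", so pruning stops there.
Nodes removed: 7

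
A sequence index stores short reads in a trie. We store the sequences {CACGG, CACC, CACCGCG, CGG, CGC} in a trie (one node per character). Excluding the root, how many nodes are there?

12

Trie structure (* marks end of a word):
(root)
└─ C
   ├─ A
   │  └─ C
   │     ├─ C *
   │     │  └─ G
   │     │     └─ C
   │     │        └─ G *
   │     └─ G
   │        └─ G *
   └─ G
      ├─ C *
      └─ G *
Counting every labelled node above: 12.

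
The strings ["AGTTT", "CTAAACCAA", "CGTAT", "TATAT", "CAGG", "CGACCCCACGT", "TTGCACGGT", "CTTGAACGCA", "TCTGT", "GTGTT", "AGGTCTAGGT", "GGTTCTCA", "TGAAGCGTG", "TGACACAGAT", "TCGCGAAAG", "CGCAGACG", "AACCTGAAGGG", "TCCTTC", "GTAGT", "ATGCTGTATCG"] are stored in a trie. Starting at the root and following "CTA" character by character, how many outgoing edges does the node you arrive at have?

Follow the path "CTA" to its node, then look at its outgoing edges.
Characters that immediately follow "CTA" among the stored strings: {A}.
That node has 1 child edge.

1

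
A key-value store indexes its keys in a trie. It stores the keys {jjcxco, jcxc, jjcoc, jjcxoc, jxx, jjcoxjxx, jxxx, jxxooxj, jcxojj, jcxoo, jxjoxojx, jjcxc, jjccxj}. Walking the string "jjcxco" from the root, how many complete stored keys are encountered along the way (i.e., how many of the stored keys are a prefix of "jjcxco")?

2

Traverse "jjcxco" character by character; count nodes along the way that are marked as word ends.
Prefixes of the query that are stored words: "jjcxc", "jjcxco"
Count: 2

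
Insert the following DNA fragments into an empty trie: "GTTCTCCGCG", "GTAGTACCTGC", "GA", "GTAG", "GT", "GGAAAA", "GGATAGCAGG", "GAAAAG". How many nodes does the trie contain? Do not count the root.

Insert word by word; a character creates a node only if that edge doesn't already exist:
  "GTTCTCCGCG" → 10 new (G, T, T, C, T, C, C, G, C, G)
  "GTAGTACCTGC" → prefix "GT" already present; 9 new (A, G, T, A, C, C, T, G, C)
  "GA" → prefix "G" already present; 1 new (A)
  "GTAG" → prefix "GTAG" already present; 0 new (none)
  "GT" → prefix "GT" already present; 0 new (none)
  "GGAAAA" → prefix "G" already present; 5 new (G, A, A, A, A)
  "GGATAGCAGG" → prefix "GGA" already present; 7 new (T, A, G, C, A, G, G)
  "GAAAAG" → prefix "GA" already present; 4 new (A, A, A, G)
Total nodes = 10 + 9 + 1 + 0 + 0 + 5 + 7 + 4 = 36

36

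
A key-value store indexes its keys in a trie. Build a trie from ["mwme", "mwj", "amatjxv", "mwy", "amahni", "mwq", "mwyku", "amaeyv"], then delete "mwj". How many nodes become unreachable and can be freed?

1

After clearing the end-marker at "mwj", prune upward until reaching a node still needed by another word.
The suffix "j" (1 node) is used only by "mwj"; the node for "mw" still has the child "m", so pruning stops there.
Nodes removed: 1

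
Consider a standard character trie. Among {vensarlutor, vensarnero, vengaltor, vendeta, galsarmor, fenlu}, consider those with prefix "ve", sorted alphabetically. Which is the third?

vensarlutor

Filter for "ve…" and sort: "vendeta", "vengaltor", "vensarlutor", "vensarnero"
The 3rd is vensarlutor.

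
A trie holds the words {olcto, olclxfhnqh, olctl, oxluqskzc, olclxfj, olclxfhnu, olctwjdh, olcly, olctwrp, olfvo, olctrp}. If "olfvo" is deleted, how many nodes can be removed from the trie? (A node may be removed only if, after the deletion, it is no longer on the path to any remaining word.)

3

Walk "olfvo" from the leaf back toward the root, removing each node that no remaining word uses.
The suffix "fvo" (3 nodes) is used only by "olfvo"; the node for "ol" still has the child "c", so pruning stops there.
Nodes removed: 3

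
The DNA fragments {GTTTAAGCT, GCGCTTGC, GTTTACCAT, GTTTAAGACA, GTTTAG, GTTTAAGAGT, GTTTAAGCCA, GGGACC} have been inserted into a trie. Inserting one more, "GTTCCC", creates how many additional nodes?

3

The longest prefix of "GTTCCC" already in the trie is "GTT" (length 3).
So 6 − 3 = 3 new nodes.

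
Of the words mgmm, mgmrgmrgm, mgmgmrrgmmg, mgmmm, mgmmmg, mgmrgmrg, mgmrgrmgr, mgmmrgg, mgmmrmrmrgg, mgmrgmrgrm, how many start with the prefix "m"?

10

Traverse to the node for "m", then collect every word in that subtree.
Words under "m": mgmgmrrgmmg, mgmm, mgmmm, mgmmmg, mgmmrgg, mgmmrmrmrgg, mgmrgmrg, mgmrgmrgm, mgmrgmrgrm, mgmrgrmgr
Count: 10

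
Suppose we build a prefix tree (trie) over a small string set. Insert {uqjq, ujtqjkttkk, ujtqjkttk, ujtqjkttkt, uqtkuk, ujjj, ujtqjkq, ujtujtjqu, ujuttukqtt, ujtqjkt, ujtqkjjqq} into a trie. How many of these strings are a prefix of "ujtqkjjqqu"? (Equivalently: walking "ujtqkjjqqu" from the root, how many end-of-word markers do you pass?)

1

Traverse "ujtqkjjqqu" character by character; count nodes along the way that are marked as word ends.
Prefixes of the query that are stored words: "ujtqkjjqq"
Count: 1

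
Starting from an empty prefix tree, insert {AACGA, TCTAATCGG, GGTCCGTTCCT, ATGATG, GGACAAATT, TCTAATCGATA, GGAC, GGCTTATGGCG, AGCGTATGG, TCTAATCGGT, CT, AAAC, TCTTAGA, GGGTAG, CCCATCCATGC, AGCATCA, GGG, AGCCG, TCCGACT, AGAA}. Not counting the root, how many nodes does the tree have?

Count nodes per top-level branch (shared prefixes stored once):
  'A'-branch (AAAC, AACGA, AGAA, AGCATCA, AGCCG, AGCGTATGG, ATGATG): 28 nodes
  'C'-branch (CCCATCCATGC, CT): 12 nodes
  'G'-branch (GGAC, GGACAAATT, GGCTTATGGCG, GGG, GGGTAG, GGTCCGTTCCT): 31 nodes
  'T'-branch (TCCGACT, TCTAATCGATA, TCTAATCGG, TCTAATCGGT, TCTTAGA): 22 nodes
Sum: 93

93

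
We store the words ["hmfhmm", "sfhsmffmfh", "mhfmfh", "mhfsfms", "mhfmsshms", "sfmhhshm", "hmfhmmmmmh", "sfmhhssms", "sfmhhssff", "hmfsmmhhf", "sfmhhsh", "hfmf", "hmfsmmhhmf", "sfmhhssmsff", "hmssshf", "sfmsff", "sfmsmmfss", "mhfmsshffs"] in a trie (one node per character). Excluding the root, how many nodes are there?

75

Trace insertions, counting only characters that open a new branch:
  "hmfhmm" → 6 new (h, m, f, h, m, m)
  "sfhsmffmfh" → 10 new (s, f, h, s, m, f, f, m, f, h)
  "mhfmfh" → 6 new (m, h, f, m, f, h)
  "mhfsfms" → prefix "mhf" already present; 4 new (s, f, m, s)
  "mhfmsshms" → prefix "mhfm" already present; 5 new (s, s, h, m, s)
  "sfmhhshm" → prefix "sf" already present; 6 new (m, h, h, s, h, m)
  "hmfhmmmmmh" → prefix "hmfhmm" already present; 4 new (m, m, m, h)
  "sfmhhssms" → prefix "sfmhhs" already present; 3 new (s, m, s)
  "sfmhhssff" → prefix "sfmhhss" already present; 2 new (f, f)
  "hmfsmmhhf" → prefix "hmf" already present; 6 new (s, m, m, h, h, f)
  "sfmhhsh" → prefix "sfmhhsh" already present; 0 new (none)
  "hfmf" → prefix "h" already present; 3 new (f, m, f)
  "hmfsmmhhmf" → prefix "hmfsmmhh" already present; 2 new (m, f)
  "sfmhhssmsff" → prefix "sfmhhssms" already present; 2 new (f, f)
  "hmssshf" → prefix "hm" already present; 5 new (s, s, s, h, f)
  "sfmsff" → prefix "sfm" already present; 3 new (s, f, f)
  "sfmsmmfss" → prefix "sfms" already present; 5 new (m, m, f, s, s)
  "mhfmsshffs" → prefix "mhfmssh" already present; 3 new (f, f, s)
Total nodes = 6 + 10 + 6 + 4 + 5 + 6 + 4 + 3 + 2 + 6 + 0 + 3 + 2 + 2 + 5 + 3 + 5 + 3 = 75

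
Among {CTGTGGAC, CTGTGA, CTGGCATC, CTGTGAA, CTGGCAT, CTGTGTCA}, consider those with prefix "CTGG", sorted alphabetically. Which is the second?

CTGGCATC

Words with prefix "CTGG", in lexicographic order: "CTGGCAT", "CTGGCATC"
The 2nd is CTGGCATC.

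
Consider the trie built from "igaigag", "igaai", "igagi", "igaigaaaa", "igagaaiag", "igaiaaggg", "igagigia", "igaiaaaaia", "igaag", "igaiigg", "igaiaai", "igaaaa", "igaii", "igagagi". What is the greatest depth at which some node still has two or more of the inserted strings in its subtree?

Equivalently: take the maximum, over all pairs, of their longest common prefix length.
e.g. "igaiaaaaia" and "igaiaaggg" share the prefix "igaiaa" of length 6; no pair shares a longer one.
Longest shared-prefix length: 6

6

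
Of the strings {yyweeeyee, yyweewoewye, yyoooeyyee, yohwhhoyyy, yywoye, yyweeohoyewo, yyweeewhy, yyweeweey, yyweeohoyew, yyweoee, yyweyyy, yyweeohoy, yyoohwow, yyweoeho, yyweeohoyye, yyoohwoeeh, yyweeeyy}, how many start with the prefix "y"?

17

Traverse to the node for "y", then collect every word in that subtree.
Words under "y": yohwhhoyyy, yyoohwoeeh, yyoohwow, yyoooeyyee, yyweeewhy, yyweeeyee, yyweeeyy, yyweeohoy, yyweeohoyew, yyweeohoyewo, yyweeohoyye, yyweeweey, yyweewoewye, yyweoee, yyweoeho, yyweyyy, yywoye
Count: 17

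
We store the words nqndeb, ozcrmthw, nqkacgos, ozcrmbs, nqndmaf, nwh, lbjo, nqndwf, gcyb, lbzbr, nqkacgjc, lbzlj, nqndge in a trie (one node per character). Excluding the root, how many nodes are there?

For each word, the new-node count is its length minus the longest prefix already in the trie:
  "nqndeb" → 6 new (n, q, n, d, e, b)
  "ozcrmthw" → 8 new (o, z, c, r, m, t, h, w)
  "nqkacgos" → prefix "nq" already present; 6 new (k, a, c, g, o, s)
  "ozcrmbs" → prefix "ozcrm" already present; 2 new (b, s)
  "nqndmaf" → prefix "nqnd" already present; 3 new (m, a, f)
  "nwh" → prefix "n" already present; 2 new (w, h)
  "lbjo" → 4 new (l, b, j, o)
  "nqndwf" → prefix "nqnd" already present; 2 new (w, f)
  "gcyb" → 4 new (g, c, y, b)
  "lbzbr" → prefix "lb" already present; 3 new (z, b, r)
  "nqkacgjc" → prefix "nqkacg" already present; 2 new (j, c)
  "lbzlj" → prefix "lbz" already present; 2 new (l, j)
  "nqndge" → prefix "nqnd" already present; 2 new (g, e)
Total nodes = 6 + 8 + 6 + 2 + 3 + 2 + 4 + 2 + 4 + 3 + 2 + 2 + 2 = 46

46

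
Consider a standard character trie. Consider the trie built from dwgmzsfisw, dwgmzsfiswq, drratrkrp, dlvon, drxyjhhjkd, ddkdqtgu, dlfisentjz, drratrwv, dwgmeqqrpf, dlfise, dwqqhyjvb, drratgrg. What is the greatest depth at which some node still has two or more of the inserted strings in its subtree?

10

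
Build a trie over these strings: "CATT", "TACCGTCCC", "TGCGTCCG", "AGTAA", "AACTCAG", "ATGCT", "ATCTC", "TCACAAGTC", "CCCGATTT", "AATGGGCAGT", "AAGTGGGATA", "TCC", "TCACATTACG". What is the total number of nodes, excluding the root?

75

For each word, the new-node count is its length minus the longest prefix already in the trie:
  "CATT" → 4 new (C, A, T, T)
  "TACCGTCCC" → 9 new (T, A, C, C, G, T, C, C, C)
  "TGCGTCCG" → prefix "T" already present; 7 new (G, C, G, T, C, C, G)
  "AGTAA" → 5 new (A, G, T, A, A)
  "AACTCAG" → prefix "A" already present; 6 new (A, C, T, C, A, G)
  "ATGCT" → prefix "A" already present; 4 new (T, G, C, T)
  "ATCTC" → prefix "AT" already present; 3 new (C, T, C)
  "TCACAAGTC" → prefix "T" already present; 8 new (C, A, C, A, A, G, T, C)
  "CCCGATTT" → prefix "C" already present; 7 new (C, C, G, A, T, T, T)
  "AATGGGCAGT" → prefix "AA" already present; 8 new (T, G, G, G, C, A, G, T)
  "AAGTGGGATA" → prefix "AA" already present; 8 new (G, T, G, G, G, A, T, A)
  "TCC" → prefix "TC" already present; 1 new (C)
  "TCACATTACG" → prefix "TCACA" already present; 5 new (T, T, A, C, G)
Total nodes = 4 + 9 + 7 + 5 + 6 + 4 + 3 + 8 + 7 + 8 + 8 + 1 + 5 = 75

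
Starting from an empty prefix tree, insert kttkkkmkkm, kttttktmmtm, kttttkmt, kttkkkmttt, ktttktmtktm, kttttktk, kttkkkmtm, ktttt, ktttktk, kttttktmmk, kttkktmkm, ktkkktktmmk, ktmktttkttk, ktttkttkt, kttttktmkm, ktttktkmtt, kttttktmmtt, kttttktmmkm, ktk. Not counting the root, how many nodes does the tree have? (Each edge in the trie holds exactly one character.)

For each word, the new-node count is its length minus the longest prefix already in the trie:
  "kttkkkmkkm" → 10 new (k, t, t, k, k, k, m, k, k, m)
  "kttttktmmtm" → prefix "ktt" already present; 8 new (t, t, k, t, m, m, t, m)
  "kttttkmt" → prefix "kttttk" already present; 2 new (m, t)
  "kttkkkmttt" → prefix "kttkkkm" already present; 3 new (t, t, t)
  "ktttktmtktm" → prefix "kttt" already present; 7 new (k, t, m, t, k, t, m)
  "kttttktk" → prefix "kttttkt" already present; 1 new (k)
  "kttkkkmtm" → prefix "kttkkkmt" already present; 1 new (m)
  "ktttt" → prefix "ktttt" already present; 0 new (none)
  "ktttktk" → prefix "ktttkt" already present; 1 new (k)
  "kttttktmmk" → prefix "kttttktmm" already present; 1 new (k)
  "kttkktmkm" → prefix "kttkk" already present; 4 new (t, m, k, m)
  "ktkkktktmmk" → prefix "kt" already present; 9 new (k, k, k, t, k, t, m, m, k)
  "ktmktttkttk" → prefix "kt" already present; 9 new (m, k, t, t, t, k, t, t, k)
  "ktttkttkt" → prefix "ktttkt" already present; 3 new (t, k, t)
  "kttttktmkm" → prefix "kttttktm" already present; 2 new (k, m)
  "ktttktkmtt" → prefix "ktttktk" already present; 3 new (m, t, t)
  "kttttktmmtt" → prefix "kttttktmmt" already present; 1 new (t)
  "kttttktmmkm" → prefix "kttttktmmk" already present; 1 new (m)
  "ktk" → prefix "ktk" already present; 0 new (none)
Total nodes = 10 + 8 + 2 + 3 + 7 + 1 + 1 + 0 + 1 + 1 + 4 + 9 + 9 + 3 + 2 + 3 + 1 + 1 + 0 = 66

66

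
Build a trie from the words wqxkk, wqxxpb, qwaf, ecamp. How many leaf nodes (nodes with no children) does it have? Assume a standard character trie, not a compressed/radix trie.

A leaf is a node with no children — equivalently, the end of a word that is not a proper prefix of any other stored word.
Those words: "ecamp", "qwaf", "wqxkk", "wqxxpb"
Leaf count: 4

4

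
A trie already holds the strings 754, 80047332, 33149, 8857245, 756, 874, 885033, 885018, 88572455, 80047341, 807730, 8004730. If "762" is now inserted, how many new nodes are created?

2

"7" is already a path in the trie; the remaining "62" must be added.
Each of the 2 remaining characters creates one node.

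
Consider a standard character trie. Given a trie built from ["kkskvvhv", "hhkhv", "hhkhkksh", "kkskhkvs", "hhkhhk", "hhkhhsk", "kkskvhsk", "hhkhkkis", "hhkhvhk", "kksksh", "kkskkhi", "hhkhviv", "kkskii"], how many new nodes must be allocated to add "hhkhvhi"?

1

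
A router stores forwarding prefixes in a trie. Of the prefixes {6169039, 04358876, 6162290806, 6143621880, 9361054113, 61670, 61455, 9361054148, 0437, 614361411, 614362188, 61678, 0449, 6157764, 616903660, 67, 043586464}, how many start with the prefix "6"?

11

Walk to "6"; the words in its subtree are exactly those with that prefix.
Matches: "614361411", "614362188", "6143621880", "61455", "6157764", "6162290806", "61670", "61678", "616903660", "6169039", "67"
Count: 11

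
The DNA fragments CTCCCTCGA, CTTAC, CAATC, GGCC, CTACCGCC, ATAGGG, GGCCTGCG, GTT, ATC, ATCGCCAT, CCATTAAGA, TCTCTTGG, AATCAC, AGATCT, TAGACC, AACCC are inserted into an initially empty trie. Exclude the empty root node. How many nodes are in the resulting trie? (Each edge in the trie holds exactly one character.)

Trace insertions, counting only characters that open a new branch:
  "CTCCCTCGA" → 9 new (C, T, C, C, C, T, C, G, A)
  "CTTAC" → prefix "CT" already present; 3 new (T, A, C)
  "CAATC" → prefix "C" already present; 4 new (A, A, T, C)
  "GGCC" → 4 new (G, G, C, C)
  "CTACCGCC" → prefix "CT" already present; 6 new (A, C, C, G, C, C)
  "ATAGGG" → 6 new (A, T, A, G, G, G)
  "GGCCTGCG" → prefix "GGCC" already present; 4 new (T, G, C, G)
  "GTT" → prefix "G" already present; 2 new (T, T)
  "ATC" → prefix "AT" already present; 1 new (C)
  "ATCGCCAT" → prefix "ATC" already present; 5 new (G, C, C, A, T)
  "CCATTAAGA" → prefix "C" already present; 8 new (C, A, T, T, A, A, G, A)
  "TCTCTTGG" → 8 new (T, C, T, C, T, T, G, G)
  "AATCAC" → prefix "A" already present; 5 new (A, T, C, A, C)
  "AGATCT" → prefix "A" already present; 5 new (G, A, T, C, T)
  "TAGACC" → prefix "T" already present; 5 new (A, G, A, C, C)
  "AACCC" → prefix "AA" already present; 3 new (C, C, C)
Total nodes = 9 + 3 + 4 + 4 + 6 + 6 + 4 + 2 + 1 + 5 + 8 + 8 + 5 + 5 + 5 + 3 = 78

78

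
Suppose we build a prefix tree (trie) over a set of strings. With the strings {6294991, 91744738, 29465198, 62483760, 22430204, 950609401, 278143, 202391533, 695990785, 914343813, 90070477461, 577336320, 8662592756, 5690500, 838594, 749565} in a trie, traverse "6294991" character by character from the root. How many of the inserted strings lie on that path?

Check each prefix of "6294991" against the stored set — each match is an end-marker on the path.
Prefixes of the query that are stored words: "6294991"
Count: 1

1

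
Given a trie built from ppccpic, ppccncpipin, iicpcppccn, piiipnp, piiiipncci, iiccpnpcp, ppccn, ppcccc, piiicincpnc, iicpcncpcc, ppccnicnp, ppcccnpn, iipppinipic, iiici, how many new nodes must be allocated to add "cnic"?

4

Nothing in the trie begins with "c"; the whole of "cnic" is new.
4 − 0 = 4 new nodes.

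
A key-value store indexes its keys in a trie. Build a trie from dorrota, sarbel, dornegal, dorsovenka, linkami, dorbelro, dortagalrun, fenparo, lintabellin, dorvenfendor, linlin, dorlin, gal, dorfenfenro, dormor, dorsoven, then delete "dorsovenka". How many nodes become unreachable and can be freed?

Walk "dorsovenka" from the leaf back toward the root, removing each node that no remaining word uses.
The suffix "ka" (2 nodes) is used only by "dorsovenka"; "dorsoven" is itself a stored word, so pruning stops there.
Nodes removed: 2

2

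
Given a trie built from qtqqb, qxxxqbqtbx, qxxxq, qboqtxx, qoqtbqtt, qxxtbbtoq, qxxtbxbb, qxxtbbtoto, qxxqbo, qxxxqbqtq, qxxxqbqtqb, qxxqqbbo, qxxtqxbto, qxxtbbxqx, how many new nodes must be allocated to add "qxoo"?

"qx" is already a path in the trie; the remaining "oo" must be added.
So 4 − 2 = 2 new nodes.

2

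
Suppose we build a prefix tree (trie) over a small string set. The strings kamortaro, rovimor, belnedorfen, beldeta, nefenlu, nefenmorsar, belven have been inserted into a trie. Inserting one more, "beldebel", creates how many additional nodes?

3

"belde" is already a path in the trie; the remaining "bel" must be added.
So 8 − 5 = 3 new nodes.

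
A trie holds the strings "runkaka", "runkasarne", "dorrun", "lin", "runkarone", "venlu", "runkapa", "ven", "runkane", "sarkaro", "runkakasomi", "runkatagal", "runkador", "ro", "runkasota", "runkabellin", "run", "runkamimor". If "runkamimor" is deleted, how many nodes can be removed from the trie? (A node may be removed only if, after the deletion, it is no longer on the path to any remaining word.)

5

Walk "runkamimor" from the leaf back toward the root, removing each node that no remaining word uses.
The suffix "mimor" (5 nodes) is used only by "runkamimor"; the node for "runka" still has the child "k", so pruning stops there.
Nodes removed: 5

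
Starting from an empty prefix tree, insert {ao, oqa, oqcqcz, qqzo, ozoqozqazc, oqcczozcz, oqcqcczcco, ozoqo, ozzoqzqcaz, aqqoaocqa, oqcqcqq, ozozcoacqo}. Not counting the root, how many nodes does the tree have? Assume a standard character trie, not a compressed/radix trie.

58

Trace insertions, counting only characters that open a new branch:
  "ao" → 2 new (a, o)
  "oqa" → 3 new (o, q, a)
  "oqcqcz" → prefix "oq" already present; 4 new (c, q, c, z)
  "qqzo" → 4 new (q, q, z, o)
  "ozoqozqazc" → prefix "o" already present; 9 new (z, o, q, o, z, q, a, z, c)
  "oqcczozcz" → prefix "oqc" already present; 6 new (c, z, o, z, c, z)
  "oqcqcczcco" → prefix "oqcqc" already present; 5 new (c, z, c, c, o)
  "ozoqo" → prefix "ozoqo" already present; 0 new (none)
  "ozzoqzqcaz" → prefix "oz" already present; 8 new (z, o, q, z, q, c, a, z)
  "aqqoaocqa" → prefix "a" already present; 8 new (q, q, o, a, o, c, q, a)
  "oqcqcqq" → prefix "oqcqc" already present; 2 new (q, q)
  "ozozcoacqo" → prefix "ozo" already present; 7 new (z, c, o, a, c, q, o)
Total nodes = 2 + 3 + 4 + 4 + 9 + 6 + 5 + 0 + 8 + 8 + 2 + 7 = 58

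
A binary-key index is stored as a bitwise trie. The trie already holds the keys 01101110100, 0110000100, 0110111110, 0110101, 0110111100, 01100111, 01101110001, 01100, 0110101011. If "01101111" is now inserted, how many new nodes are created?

0

"01101111" is already a full path in the trie; only an end-marker is added.
No new nodes are needed: 0.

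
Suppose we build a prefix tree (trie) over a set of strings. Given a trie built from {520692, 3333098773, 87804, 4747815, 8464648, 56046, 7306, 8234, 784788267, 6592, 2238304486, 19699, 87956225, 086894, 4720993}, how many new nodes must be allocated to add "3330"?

The longest prefix of "3330" already in the trie is "333" (length 3).
New nodes needed: |"3330"| − 3 = 4 − 3 = 1.

1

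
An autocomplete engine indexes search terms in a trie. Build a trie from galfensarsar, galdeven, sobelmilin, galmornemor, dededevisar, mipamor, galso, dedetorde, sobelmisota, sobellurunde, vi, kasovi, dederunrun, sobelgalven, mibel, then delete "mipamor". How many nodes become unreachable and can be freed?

A node on "mipamor"'s path can go only if nothing else ends at it or branches off below it.
The suffix "pamor" (5 nodes) is used only by "mipamor"; the node for "mi" still has the child "b", so pruning stops there.
Nodes removed: 5

5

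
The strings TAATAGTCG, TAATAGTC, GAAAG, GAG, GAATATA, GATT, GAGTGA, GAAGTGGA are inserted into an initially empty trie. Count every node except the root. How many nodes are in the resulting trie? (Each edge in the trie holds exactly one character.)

Insert word by word; a character creates a node only if that edge doesn't already exist:
  "TAATAGTCG" → 9 new (T, A, A, T, A, G, T, C, G)
  "TAATAGTC" → prefix "TAATAGTC" already present; 0 new (none)
  "GAAAG" → 5 new (G, A, A, A, G)
  "GAG" → prefix "GA" already present; 1 new (G)
  "GAATATA" → prefix "GAA" already present; 4 new (T, A, T, A)
  "GATT" → prefix "GA" already present; 2 new (T, T)
  "GAGTGA" → prefix "GAG" already present; 3 new (T, G, A)
  "GAAGTGGA" → prefix "GAA" already present; 5 new (G, T, G, G, A)
Total nodes = 9 + 0 + 5 + 1 + 4 + 2 + 3 + 5 = 29

29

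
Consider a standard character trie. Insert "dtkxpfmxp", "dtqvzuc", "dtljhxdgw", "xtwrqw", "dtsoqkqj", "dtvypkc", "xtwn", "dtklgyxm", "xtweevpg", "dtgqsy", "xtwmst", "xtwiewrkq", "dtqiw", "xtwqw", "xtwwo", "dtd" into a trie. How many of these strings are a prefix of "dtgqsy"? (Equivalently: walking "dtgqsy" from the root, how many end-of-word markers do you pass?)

Check each prefix of "dtgqsy" against the stored set — each match is an end-marker on the path.
Prefixes of the query that are stored words: "dtgqsy"
Count: 1

1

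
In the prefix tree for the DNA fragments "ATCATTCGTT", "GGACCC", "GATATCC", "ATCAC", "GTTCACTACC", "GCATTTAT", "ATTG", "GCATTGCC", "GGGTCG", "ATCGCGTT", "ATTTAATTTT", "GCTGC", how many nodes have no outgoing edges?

A leaf is a node with no children — equivalently, the end of a word that is not a proper prefix of any other stored word.
Those words: "ATCAC", "ATCATTCGTT", "ATCGCGTT", "ATTG", "ATTTAATTTT", "GATATCC", "GCATTGCC", "GCATTTAT", "GCTGC", "GGACCC", "GGGTCG", "GTTCACTACC"
Leaf count: 12

12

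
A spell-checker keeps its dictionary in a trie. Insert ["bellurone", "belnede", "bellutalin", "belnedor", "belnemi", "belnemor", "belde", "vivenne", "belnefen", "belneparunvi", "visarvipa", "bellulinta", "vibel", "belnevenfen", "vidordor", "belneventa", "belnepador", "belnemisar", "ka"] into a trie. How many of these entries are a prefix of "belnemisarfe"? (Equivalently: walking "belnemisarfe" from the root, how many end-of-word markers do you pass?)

Traverse "belnemisarfe" character by character; count nodes along the way that are marked as word ends.
Prefixes of the query that are stored words: "belnemi", "belnemisar"
Count: 2

2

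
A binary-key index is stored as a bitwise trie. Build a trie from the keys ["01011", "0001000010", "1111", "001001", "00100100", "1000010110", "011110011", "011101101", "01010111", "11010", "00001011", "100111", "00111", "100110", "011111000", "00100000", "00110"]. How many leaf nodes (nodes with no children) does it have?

16

Leaves are exactly the stored words that no other stored word extends.
Those words: "00001011", "0001000010", "00100000", "00100100", "00110", "00111", "01010111", "01011", "011101101", "011110011", "011111000", "1000010110", "100110", "100111", "11010", "1111"
Leaf count: 16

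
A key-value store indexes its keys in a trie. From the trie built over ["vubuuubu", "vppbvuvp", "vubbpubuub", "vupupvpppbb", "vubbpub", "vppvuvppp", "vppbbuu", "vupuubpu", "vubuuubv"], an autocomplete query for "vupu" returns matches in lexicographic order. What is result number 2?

vupuubpu

Words with prefix "vupu", in lexicographic order: "vupupvpppbb", "vupuubpu"
Position 2: vupuubpu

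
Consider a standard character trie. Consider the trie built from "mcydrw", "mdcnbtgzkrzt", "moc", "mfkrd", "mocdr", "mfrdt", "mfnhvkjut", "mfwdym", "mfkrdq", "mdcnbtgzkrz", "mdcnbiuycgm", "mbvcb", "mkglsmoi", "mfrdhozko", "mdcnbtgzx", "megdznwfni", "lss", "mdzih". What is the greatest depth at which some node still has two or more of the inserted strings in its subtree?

11

Equivalently: take the maximum, over all pairs, of their longest common prefix length.
"mdcnbtgzkrz" and "mdcnbtgzkrzt" agree on "mdcnbtgzkrz" (11 characters) before diverging; nothing deeper is shared.
Longest shared-prefix length: 11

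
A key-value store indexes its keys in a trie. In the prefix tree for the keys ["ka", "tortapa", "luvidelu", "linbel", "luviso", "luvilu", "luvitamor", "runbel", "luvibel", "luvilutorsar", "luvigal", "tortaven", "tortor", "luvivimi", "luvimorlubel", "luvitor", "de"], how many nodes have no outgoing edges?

16

A leaf is a node with no children — equivalently, the end of a word that is not a proper prefix of any other stored word.
Those words: "de", "ka", "linbel", "luvibel", "luvidelu", "luvigal", "luvilutorsar", "luvimorlubel", "luviso", "luvitamor", "luvitor", "luvivimi", "runbel", "tortapa", "tortaven", "tortor"
Leaf count: 16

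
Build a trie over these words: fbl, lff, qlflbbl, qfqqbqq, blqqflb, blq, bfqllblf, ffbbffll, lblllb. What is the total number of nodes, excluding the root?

45

Count nodes per top-level branch (shared prefixes stored once):
  'b'-branch (bfqllblf, blq, blqqflb): 14 nodes
  'f'-branch (fbl, ffbbffll): 10 nodes
  'l'-branch (lblllb, lff): 8 nodes
  'q'-branch (qfqqbqq, qlflbbl): 13 nodes
Sum: 45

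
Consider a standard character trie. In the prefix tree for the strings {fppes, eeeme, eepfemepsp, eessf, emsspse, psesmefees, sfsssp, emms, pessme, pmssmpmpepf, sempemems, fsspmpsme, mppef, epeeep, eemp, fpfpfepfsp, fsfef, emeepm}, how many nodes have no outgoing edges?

18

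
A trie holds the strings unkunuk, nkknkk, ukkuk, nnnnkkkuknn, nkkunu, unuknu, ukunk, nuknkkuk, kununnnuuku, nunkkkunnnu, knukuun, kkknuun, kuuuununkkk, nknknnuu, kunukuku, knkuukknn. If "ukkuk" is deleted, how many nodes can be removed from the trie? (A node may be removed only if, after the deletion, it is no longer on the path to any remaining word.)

After clearing the end-marker at "ukkuk", prune upward until reaching a node still needed by another word.
The suffix "kuk" (3 nodes) is used only by "ukkuk"; the node for "uk" still has the child "u", so pruning stops there.
Nodes removed: 3

3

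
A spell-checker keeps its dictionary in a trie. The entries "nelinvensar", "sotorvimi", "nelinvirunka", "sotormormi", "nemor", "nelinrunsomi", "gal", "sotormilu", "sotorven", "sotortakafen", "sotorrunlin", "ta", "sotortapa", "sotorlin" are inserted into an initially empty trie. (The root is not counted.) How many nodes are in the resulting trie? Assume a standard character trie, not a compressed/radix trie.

69

For each word, the new-node count is its length minus the longest prefix already in the trie:
  "nelinvensar" → 11 new (n, e, l, i, n, v, e, n, s, a, r)
  "sotorvimi" → 9 new (s, o, t, o, r, v, i, m, i)
  "nelinvirunka" → prefix "nelinv" already present; 6 new (i, r, u, n, k, a)
  "sotormormi" → prefix "sotor" already present; 5 new (m, o, r, m, i)
  "nemor" → prefix "ne" already present; 3 new (m, o, r)
  "nelinrunsomi" → prefix "nelin" already present; 7 new (r, u, n, s, o, m, i)
  "gal" → 3 new (g, a, l)
  "sotormilu" → prefix "sotorm" already present; 3 new (i, l, u)
  "sotorven" → prefix "sotorv" already present; 2 new (e, n)
  "sotortakafen" → prefix "sotor" already present; 7 new (t, a, k, a, f, e, n)
  "sotorrunlin" → prefix "sotor" already present; 6 new (r, u, n, l, i, n)
  "ta" → 2 new (t, a)
  "sotortapa" → prefix "sotorta" already present; 2 new (p, a)
  "sotorlin" → prefix "sotor" already present; 3 new (l, i, n)
Total nodes = 11 + 9 + 6 + 5 + 3 + 7 + 3 + 3 + 2 + 7 + 6 + 2 + 2 + 3 = 69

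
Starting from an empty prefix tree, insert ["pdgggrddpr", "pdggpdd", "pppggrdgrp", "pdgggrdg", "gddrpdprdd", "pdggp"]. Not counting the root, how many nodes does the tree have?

Count nodes per top-level branch (shared prefixes stored once):
  'g'-branch (gddrpdprdd): 10 nodes
  'p'-branch (pdgggrddpr, pdgggrdg, pdggp, pdggpdd, pppggrdgrp): 23 nodes
Sum: 33

33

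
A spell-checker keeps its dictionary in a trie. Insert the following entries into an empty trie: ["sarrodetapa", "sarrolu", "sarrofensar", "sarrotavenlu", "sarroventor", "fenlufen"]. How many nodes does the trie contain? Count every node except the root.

Trace insertions, counting only characters that open a new branch:
  "sarrodetapa" → 11 new (s, a, r, r, o, d, e, t, a, p, a)
  "sarrolu" → prefix "sarro" already present; 2 new (l, u)
  "sarrofensar" → prefix "sarro" already present; 6 new (f, e, n, s, a, r)
  "sarrotavenlu" → prefix "sarro" already present; 7 new (t, a, v, e, n, l, u)
  "sarroventor" → prefix "sarro" already present; 6 new (v, e, n, t, o, r)
  "fenlufen" → 8 new (f, e, n, l, u, f, e, n)
Total nodes = 11 + 2 + 6 + 7 + 6 + 8 = 40

40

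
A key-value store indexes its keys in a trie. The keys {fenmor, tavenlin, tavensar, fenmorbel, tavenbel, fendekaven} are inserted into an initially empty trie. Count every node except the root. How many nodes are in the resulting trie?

30

Trie structure (* marks end of a word):
(root)
├─ f
│  └─ e
│     └─ n
│        ├─ d
│        │  └─ e
│        │     └─ k
│        │        └─ a
│        │           └─ v
│        │              └─ e
│        │                 └─ n *
│        └─ m
│           └─ o
│              └─ r *
│                 └─ b
│                    └─ e
│                       └─ l *
└─ t
   └─ a
      └─ v
         └─ e
            └─ n
               ├─ b
               │  └─ e
               │     └─ l *
               ├─ l
               │  └─ i
               │     └─ n *
               └─ s
                  └─ a
                     └─ r *
Counting every labelled node above: 30.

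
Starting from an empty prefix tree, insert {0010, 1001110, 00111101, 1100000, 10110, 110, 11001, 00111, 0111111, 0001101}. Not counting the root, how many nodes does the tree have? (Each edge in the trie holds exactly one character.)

Trie structure (* marks end of a word):
(root)
├─ 0
│  ├─ 0
│  │  ├─ 0
│  │  │  └─ 1
│  │  │     └─ 1
│  │  │        └─ 0
│  │  │           └─ 1 *
│  │  └─ 1
│  │     ├─ 0 *
│  │     └─ 1
│  │        └─ 1 *
│  │           └─ 1
│  │              └─ 0
│  │                 └─ 1 *
│  └─ 1
│     └─ 1
│        └─ 1
│           └─ 1
│              └─ 1
│                 └─ 1 *
└─ 1
   ├─ 0
   │  ├─ 0
   │  │  └─ 1
   │  │     └─ 1
   │  │        └─ 1
   │  │           └─ 0 *
   │  └─ 1
   │     └─ 1
   │        └─ 0 *
   └─ 1
      └─ 0 *
         └─ 0
            ├─ 0
            │  └─ 0
            │     └─ 0 *
            └─ 1 *
Counting every labelled node above: 37.

37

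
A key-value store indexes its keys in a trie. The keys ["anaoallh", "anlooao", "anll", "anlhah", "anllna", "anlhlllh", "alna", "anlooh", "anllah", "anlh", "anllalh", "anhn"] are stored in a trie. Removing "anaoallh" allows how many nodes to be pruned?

Walk "anaoallh" from the leaf back toward the root, removing each node that no remaining word uses.
The suffix "aoallh" (6 nodes) is used only by "anaoallh"; the node for "an" still has the child "l", so pruning stops there.
Nodes removed: 6

6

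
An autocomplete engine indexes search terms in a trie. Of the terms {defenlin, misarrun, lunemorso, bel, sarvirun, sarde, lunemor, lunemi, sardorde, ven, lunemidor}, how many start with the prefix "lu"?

Walk to "lu"; the words in its subtree are exactly those with that prefix.
Words under "lu": lunemi, lunemidor, lunemor, lunemorso
Count: 4

4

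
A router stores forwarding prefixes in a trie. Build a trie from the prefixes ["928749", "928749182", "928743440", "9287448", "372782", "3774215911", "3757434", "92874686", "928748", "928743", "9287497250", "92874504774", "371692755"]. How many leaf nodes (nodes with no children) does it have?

11

A leaf is a node with no children — equivalently, the end of a word that is not a proper prefix of any other stored word.
Those words: "371692755", "372782", "3757434", "3774215911", "928743440", "9287448", "92874504774", "92874686", "928748", "928749182", "9287497250"
Leaf count: 11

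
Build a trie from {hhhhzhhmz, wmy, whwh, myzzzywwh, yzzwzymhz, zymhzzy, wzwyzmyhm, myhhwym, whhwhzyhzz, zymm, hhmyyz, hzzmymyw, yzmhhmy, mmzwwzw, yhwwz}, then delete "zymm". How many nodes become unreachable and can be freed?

1

Walk "zymm" from the leaf back toward the root, removing each node that no remaining word uses.
The suffix "m" (1 node) is used only by "zymm"; the node for "zym" still has the child "h", so pruning stops there.
Nodes removed: 1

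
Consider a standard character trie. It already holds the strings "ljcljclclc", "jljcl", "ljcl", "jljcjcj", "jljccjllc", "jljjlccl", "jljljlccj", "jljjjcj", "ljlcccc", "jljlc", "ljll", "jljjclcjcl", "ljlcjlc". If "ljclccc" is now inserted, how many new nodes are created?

Walking "ljclccc" from the root, the first 4 characters ("ljcl") follow existing edges; "c" is the first miss.
Each of the 3 remaining characters creates one node.

3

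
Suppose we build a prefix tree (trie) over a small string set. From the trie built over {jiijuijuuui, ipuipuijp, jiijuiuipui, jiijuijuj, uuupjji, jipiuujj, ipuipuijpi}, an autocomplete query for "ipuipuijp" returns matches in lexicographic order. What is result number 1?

Words with prefix "ipuipuijp", in lexicographic order: "ipuipuijp", "ipuipuijpi"
The 1st is ipuipuijp.

ipuipuijp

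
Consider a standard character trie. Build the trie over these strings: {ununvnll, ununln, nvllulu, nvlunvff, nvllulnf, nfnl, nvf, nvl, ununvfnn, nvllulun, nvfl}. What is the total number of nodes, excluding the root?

For each word, the new-node count is its length minus the longest prefix already in the trie:
  "ununvnll" → 8 new (u, n, u, n, v, n, l, l)
  "ununln" → prefix "unun" already present; 2 new (l, n)
  "nvllulu" → 7 new (n, v, l, l, u, l, u)
  "nvlunvff" → prefix "nvl" already present; 5 new (u, n, v, f, f)
  "nvllulnf" → prefix "nvllul" already present; 2 new (n, f)
  "nfnl" → prefix "n" already present; 3 new (f, n, l)
  "nvf" → prefix "nv" already present; 1 new (f)
  "nvl" → prefix "nvl" already present; 0 new (none)
  "ununvfnn" → prefix "ununv" already present; 3 new (f, n, n)
  "nvllulun" → prefix "nvllulu" already present; 1 new (n)
  "nvfl" → prefix "nvf" already present; 1 new (l)
Total nodes = 8 + 2 + 7 + 5 + 2 + 3 + 1 + 0 + 3 + 1 + 1 = 33

33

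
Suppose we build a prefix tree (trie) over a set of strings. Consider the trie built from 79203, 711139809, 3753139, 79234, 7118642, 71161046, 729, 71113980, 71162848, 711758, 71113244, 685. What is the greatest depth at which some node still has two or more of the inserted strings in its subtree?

8

Equivalently: take the maximum, over all pairs, of their longest common prefix length.
"71113980" and "711139809" agree on "71113980" (8 characters) before diverging; nothing deeper is shared.
Longest shared-prefix length: 8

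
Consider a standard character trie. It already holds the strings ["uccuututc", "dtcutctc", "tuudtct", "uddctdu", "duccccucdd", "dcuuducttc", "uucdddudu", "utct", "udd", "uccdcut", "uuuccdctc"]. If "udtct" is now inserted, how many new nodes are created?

The longest prefix of "udtct" already in the trie is "ud" (length 2).
Each of the 3 remaining characters creates one node.

3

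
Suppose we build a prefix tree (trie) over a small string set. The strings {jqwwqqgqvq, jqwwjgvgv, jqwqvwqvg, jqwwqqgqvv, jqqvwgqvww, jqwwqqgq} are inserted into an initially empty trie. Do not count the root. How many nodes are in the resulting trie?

30

Count nodes per top-level branch (shared prefixes stored once):
  'j'-branch (jqqvwgqvww, jqwqvwqvg, jqwwjgvgv, jqwwqqgq, jqwwqqgqvq, jqwwqqgqvv): 30 nodes
Sum: 30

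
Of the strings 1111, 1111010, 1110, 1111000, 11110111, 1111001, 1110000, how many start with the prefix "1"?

7

Traverse to the node for "1", then collect every word in that subtree.
Matches: "1110", "1110000", "1111", "1111000", "1111001", "1111010", "11110111"
Count: 7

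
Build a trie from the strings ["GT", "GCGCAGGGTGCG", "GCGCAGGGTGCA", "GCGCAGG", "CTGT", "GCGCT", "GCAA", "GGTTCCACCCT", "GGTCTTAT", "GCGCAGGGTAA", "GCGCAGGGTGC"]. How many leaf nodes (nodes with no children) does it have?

A leaf is a node with no children — equivalently, the end of a word that is not a proper prefix of any other stored word.
Those words: "CTGT", "GCAA", "GCGCAGGGTAA", "GCGCAGGGTGCA", "GCGCAGGGTGCG", "GCGCT", "GGTCTTAT", "GGTTCCACCCT", "GT"
Leaf count: 9

9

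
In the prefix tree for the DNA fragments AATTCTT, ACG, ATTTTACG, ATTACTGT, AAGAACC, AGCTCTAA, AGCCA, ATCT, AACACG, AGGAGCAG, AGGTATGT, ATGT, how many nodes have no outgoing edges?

Leaves are exactly the stored words that no other stored word extends.
Those words: "AACACG", "AAGAACC", "AATTCTT", "ACG", "AGCCA", "AGCTCTAA", "AGGAGCAG", "AGGTATGT", "ATCT", "ATGT", "ATTACTGT", "ATTTTACG"
Leaf count: 12

12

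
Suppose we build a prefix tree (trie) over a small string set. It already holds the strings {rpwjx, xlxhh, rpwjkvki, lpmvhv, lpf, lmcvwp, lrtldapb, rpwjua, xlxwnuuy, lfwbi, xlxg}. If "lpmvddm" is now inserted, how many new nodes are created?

3

Walking "lpmvddm" from the root, the first 4 characters ("lpmv") follow existing edges; "d" is the first miss.
Each of the 3 remaining characters creates one node.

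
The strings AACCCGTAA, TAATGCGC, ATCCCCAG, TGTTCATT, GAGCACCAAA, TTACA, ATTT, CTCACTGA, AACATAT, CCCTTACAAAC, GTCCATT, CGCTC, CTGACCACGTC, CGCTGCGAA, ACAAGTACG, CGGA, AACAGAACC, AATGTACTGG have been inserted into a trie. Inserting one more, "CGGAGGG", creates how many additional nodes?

3

"CGGA" is already a path in the trie; the remaining "GGG" must be added.
Each of the 3 remaining characters creates one node.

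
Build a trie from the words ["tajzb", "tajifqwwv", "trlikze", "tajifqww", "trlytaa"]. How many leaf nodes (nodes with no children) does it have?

4

Leaves are exactly the stored words that no other stored word extends.
Those words: "tajifqwwv", "tajzb", "trlikze", "trlytaa"
Leaf count: 4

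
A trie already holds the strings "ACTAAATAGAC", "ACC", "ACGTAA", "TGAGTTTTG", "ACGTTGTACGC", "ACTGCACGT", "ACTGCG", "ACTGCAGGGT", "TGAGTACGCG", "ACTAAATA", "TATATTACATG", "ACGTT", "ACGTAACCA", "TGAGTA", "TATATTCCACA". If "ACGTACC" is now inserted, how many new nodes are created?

2

"ACGTA" is already a path in the trie; the remaining "CC" must be added.
So 7 − 5 = 2 new nodes.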